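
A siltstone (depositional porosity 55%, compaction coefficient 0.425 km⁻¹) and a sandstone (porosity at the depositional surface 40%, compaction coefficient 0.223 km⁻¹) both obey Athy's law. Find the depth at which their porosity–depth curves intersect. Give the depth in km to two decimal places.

1.58 km

Set n₀ₐ e^(−cₐZ) = n₀ᵦ e^(−cᵦZ) ⇒ ln(n₀ₐ/n₀ᵦ) = (cₐ − cᵦ)·Z
Z = ln(0.55/0.4) / (0.425 − 0.223) = 0.3185 / 0.202 = 1.577 km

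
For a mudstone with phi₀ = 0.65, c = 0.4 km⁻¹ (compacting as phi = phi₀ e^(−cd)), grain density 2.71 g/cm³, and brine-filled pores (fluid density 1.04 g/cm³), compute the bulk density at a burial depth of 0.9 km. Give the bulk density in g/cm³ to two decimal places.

1.95 g/cm³

Porosity at depth: phi = 0.65·exp(−0.4×0.9) = 0.65×0.6977 = 0.4535
Bulk density: ρ_b = (1−phi)ρ_g + phi·ρ_f = 0.5465×2.71 + 0.4535×1.04
       = 1.481 + 0.472 = 1.953 g/cm³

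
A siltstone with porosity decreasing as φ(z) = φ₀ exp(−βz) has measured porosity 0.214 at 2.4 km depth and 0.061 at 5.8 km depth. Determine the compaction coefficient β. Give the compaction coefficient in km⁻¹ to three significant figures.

Athy: φ(z) = φ₀ e^(−βz) ⇒ φ₁/φ₂ = e^{β(z₂−z₁)} ⇒ β = ln(φ₁/φ₂)/(z₂−z₁)
β = ln(0.214/0.061) / (5.8 − 2.4) = ln(3.508) / 3.4 = 1.2551 / 3.4 = 0.3691 km⁻¹

0.369 km⁻¹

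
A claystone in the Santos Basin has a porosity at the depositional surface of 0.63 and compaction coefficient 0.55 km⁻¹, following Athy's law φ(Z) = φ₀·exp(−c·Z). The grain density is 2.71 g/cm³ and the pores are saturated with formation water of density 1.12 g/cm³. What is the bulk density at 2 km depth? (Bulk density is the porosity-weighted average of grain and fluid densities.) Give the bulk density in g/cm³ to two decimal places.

2.38 g/cm³

Porosity at depth: φ = 0.63·exp(−0.55×2) = 0.63×0.3329 = 0.2097
Bulk density: ρ_b = (1−φ)ρ_g + φ·ρ_f = 0.7903×2.71 + 0.2097×1.12
       = 2.142 + 0.235 = 2.377 g/cm³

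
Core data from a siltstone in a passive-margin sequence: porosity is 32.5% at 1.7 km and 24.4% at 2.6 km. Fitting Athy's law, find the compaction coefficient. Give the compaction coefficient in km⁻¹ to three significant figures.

Athy: φ(d) = φ₀ e^(−cd) ⇒ φ₁/φ₂ = e^{c(d₂−d₁)} ⇒ c = ln(φ₁/φ₂)/(d₂−d₁)
c = ln(0.325/0.244) / (2.6 − 1.7) = ln(1.332) / 0.9 = 0.2867 / 0.9 = 0.3185 km⁻¹

0.319 km⁻¹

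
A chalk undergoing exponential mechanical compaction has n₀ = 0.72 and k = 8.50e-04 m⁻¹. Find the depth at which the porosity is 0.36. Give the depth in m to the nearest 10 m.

820 m

Working in km (1 km = 1000 m; k in km⁻¹ = k in m⁻¹ × 1000):
Invert Athy's law: z = ln(n₀/n) / k
z = ln(0.72/0.36) / 0.85 = ln(2) / 0.85 = 0.6931 / 0.85 = 0.815 km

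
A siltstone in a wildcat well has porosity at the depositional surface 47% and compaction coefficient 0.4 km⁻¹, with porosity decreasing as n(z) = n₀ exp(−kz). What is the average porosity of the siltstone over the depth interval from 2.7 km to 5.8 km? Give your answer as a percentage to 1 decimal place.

9.1%

⟨n⟩ = (1/(z₂−z₁)) ∫ n₀ e^(−kz) dz = n₀·(e^(−k·z₁) − e^(−k·z₂)) / (k·(z₂−z₁))
e^(−0.4×2.7) = 0.3396; e^(−0.4×5.8) = 0.0983
⟨n⟩ = 0.47 × (0.3396 − 0.0983) / (0.4 × 3.1) = 0.47 × 0.1946 = 0.0915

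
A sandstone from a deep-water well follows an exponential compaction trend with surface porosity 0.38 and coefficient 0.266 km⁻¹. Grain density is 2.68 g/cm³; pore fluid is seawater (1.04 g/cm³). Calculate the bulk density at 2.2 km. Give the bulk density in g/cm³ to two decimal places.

Porosity at depth: n = 0.38·exp(−0.266×2.2) = 0.38×0.5570 = 0.2117
Bulk density: ρ_b = (1−n)ρ_g + n·ρ_f = 0.7883×2.68 + 0.2117×1.04
       = 2.113 + 0.220 = 2.333 g/cm³

2.33 g/cm³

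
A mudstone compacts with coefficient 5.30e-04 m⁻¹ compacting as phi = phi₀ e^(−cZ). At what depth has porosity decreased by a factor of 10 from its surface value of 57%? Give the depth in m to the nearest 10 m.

Working in km (1 km = 1000 m; c in km⁻¹ = c in m⁻¹ × 1000):
phi/phi₀ = 1/10 ⇒ exp(−c·Z) = 1/10 ⇒ Z = ln(10) / c
Z = 2.3026 / 0.53 = 4.345 km

4340 m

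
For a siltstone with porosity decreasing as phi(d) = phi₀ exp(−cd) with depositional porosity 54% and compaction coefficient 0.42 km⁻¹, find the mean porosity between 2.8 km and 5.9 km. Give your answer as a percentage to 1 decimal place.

⟨phi⟩ = (1/(d₂−d₁)) ∫ phi₀ e^(−cd) dd = phi₀·(e^(−c·d₁) − e^(−c·d₂)) / (c·(d₂−d₁))
e^(−0.42×2.8) = 0.3085; e^(−0.42×5.9) = 0.0839
⟨phi⟩ = 0.54 × (0.3085 − 0.0839) / (0.42 × 3.1) = 0.54 × 0.1725 = 0.0932

9.3%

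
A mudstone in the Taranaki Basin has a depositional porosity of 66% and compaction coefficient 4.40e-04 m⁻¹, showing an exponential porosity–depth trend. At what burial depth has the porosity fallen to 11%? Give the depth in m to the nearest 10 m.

Working in km (1 km = 1000 m; c in km⁻¹ = c in m⁻¹ × 1000):
Invert Athy's law: z = ln(n₀/n) / c
z = ln(0.66/0.11) / 0.44 = ln(6) / 0.44 = 1.7918 / 0.44 = 4.072 km

4070 m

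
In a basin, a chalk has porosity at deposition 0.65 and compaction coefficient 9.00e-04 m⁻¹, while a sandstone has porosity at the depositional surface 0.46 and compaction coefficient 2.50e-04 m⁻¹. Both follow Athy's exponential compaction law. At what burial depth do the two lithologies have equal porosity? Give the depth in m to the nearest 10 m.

Working in km (1 km = 1000 m; c in km⁻¹ = c in m⁻¹ × 1000):
Set φ₀ₐ e^(−cₐd) = φ₀ᵦ e^(−cᵦd) ⇒ ln(φ₀ₐ/φ₀ᵦ) = (cₐ − cᵦ)·d
d = ln(0.65/0.46) / (0.9 − 0.25) = 0.3457 / 0.65 = 0.532 km

530 m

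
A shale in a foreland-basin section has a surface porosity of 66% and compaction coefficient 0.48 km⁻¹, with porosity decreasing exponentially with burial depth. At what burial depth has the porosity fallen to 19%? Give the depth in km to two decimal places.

2.59 km

Invert Athy's law: Z = ln(n₀/n) / k
Z = ln(0.66/0.19) / 0.48 = ln(3.474) / 0.48 = 1.2452 / 0.48 = 2.594 km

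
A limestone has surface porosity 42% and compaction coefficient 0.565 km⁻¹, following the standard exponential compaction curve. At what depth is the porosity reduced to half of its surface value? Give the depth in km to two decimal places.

1.23 km

φ/φ₀ = 1/2 ⇒ exp(−c·z) = 1/2 ⇒ z = ln(2) / c
z = 0.6931 / 0.565 = 1.227 km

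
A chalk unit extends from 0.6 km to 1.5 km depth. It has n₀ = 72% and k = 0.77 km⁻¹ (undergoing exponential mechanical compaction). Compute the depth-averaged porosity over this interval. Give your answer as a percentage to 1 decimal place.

32.7%

⟨n⟩ = (1/(d₂−d₁)) ∫ n₀ e^(−kd) dd = n₀·(e^(−k·d₁) − e^(−k·d₂)) / (k·(d₂−d₁))
e^(−0.77×0.6) = 0.6300; e^(−0.77×1.5) = 0.3151
⟨n⟩ = 0.72 × (0.6300 − 0.3151) / (0.77 × 0.9) = 0.72 × 0.4545 = 0.3272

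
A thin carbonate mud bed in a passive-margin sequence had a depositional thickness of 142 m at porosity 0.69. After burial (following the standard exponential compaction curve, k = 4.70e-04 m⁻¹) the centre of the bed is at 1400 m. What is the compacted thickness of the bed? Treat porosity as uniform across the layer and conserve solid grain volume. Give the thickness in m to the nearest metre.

Working in km (1 km = 1000 m; k in km⁻¹ = k in m⁻¹ × 1000):
Porosity at 1.4 km: phi = 0.69·exp(−0.47×1.4) = 0.3573
Solid-volume conservation: h(1−phi) = h₀(1−phi₀) ⇒ h = h₀·(1−phi₀)/(1−phi)
h = 0.142 × (1 − 0.69)/(1 − 0.3573) = 0.142 × 0.4824 = 0.0685 km

68 m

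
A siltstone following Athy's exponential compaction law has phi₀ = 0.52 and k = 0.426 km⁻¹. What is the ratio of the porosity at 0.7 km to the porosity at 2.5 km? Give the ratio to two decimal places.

2.15

phi(Z₁)/phi(Z₂) = e^(−k·Z₁)/e^(−k·Z₂) = e^{k(Z₂−Z₁)}
= exp(0.426 × 1.8) = exp(0.7668) = 2.1529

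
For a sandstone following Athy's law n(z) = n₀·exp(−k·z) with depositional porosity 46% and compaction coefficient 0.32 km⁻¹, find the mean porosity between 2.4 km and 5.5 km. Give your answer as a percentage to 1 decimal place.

13.5%

⟨n⟩ = (1/(z₂−z₁)) ∫ n₀ e^(−kz) dz = n₀·(e^(−k·z₁) − e^(−k·z₂)) / (k·(z₂−z₁))
e^(−0.32×2.4) = 0.4639; e^(−0.32×5.5) = 0.1720
⟨n⟩ = 0.46 × (0.4639 − 0.1720) / (0.32 × 3.1) = 0.46 × 0.2942 = 0.1354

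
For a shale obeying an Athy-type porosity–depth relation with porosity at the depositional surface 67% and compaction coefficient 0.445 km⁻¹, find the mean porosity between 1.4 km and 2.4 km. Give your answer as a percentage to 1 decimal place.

⟨φ⟩ = (1/(d₂−d₁)) ∫ φ₀ e^(−kd) dd = φ₀·(e^(−k·d₁) − e^(−k·d₂)) / (k·(d₂−d₁))
e^(−0.445×1.4) = 0.5363; e^(−0.445×2.4) = 0.3437
⟨φ⟩ = 0.67 × (0.5363 − 0.3437) / (0.445 × 1) = 0.67 × 0.4329 = 0.2900

29.0%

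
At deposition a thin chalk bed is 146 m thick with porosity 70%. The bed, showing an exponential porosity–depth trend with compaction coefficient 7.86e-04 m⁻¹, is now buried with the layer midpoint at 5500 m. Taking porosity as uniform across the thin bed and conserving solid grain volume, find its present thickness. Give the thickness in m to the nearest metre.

44 m

Working in km (1 km = 1000 m; k in km⁻¹ = k in m⁻¹ × 1000):
Porosity at 5.5 km: phi = 0.7·exp(−0.786×5.5) = 0.0093
Solid-volume conservation: h(1−phi) = h₀(1−phi₀) ⇒ h = h₀·(1−phi₀)/(1−phi)
h = 0.146 × (1 − 0.7)/(1 − 0.0093) = 0.146 × 0.3028 = 0.0442 km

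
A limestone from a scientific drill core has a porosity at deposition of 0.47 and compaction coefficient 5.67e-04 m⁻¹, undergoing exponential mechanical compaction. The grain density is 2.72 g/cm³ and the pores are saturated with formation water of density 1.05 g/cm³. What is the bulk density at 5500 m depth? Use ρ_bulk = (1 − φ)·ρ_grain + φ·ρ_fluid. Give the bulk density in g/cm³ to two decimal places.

Working in km (1 km = 1000 m; c in km⁻¹ = c in m⁻¹ × 1000):
Porosity at depth: φ = 0.47·exp(−0.567×5.5) = 0.47×0.0442 = 0.0208
Bulk density: ρ_b = (1−φ)ρ_g + φ·ρ_f = 0.9792×2.72 + 0.0208×1.05
       = 2.663 + 0.022 = 2.685 g/cm³

2.69 g/cm³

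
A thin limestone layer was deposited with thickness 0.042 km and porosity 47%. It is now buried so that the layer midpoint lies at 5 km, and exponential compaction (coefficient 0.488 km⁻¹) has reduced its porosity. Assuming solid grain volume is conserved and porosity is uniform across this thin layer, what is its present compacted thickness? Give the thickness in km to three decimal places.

Porosity at 5 km: φ = 0.47·exp(−0.488×5) = 0.0410
Solid-volume conservation: h(1−φ) = h₀(1−φ₀) ⇒ h = h₀·(1−φ₀)/(1−φ)
h = 0.042 × (1 − 0.47)/(1 − 0.0410) = 0.042 × 0.5526 = 0.0232 km

0.023 km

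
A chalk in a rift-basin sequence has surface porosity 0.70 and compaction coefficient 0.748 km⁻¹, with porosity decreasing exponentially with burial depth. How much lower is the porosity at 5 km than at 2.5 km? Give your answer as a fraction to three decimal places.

phi(2.5) = 0.7·e^(−0.748×2.5) = 0.1079
phi(5) = 0.7·e^(−0.748×5) = 0.0166
Δphi = 0.1079 − 0.0166 = 0.0913

0.091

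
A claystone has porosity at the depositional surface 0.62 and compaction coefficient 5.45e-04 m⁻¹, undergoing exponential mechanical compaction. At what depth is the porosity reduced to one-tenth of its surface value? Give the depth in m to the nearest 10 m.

4220 m

Working in km (1 km = 1000 m; c in km⁻¹ = c in m⁻¹ × 1000):
n/n₀ = 1/10 ⇒ exp(−c·Z) = 1/10 ⇒ Z = ln(10) / c
Z = 2.3026 / 0.545 = 4.225 km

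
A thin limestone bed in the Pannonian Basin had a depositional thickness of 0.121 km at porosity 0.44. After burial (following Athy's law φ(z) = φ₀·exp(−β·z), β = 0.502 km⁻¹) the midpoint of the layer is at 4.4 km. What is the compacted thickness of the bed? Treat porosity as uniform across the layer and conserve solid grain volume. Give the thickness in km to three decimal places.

0.071 km

Porosity at 4.4 km: φ = 0.44·exp(−0.502×4.4) = 0.0483
Solid-volume conservation: h(1−φ) = h₀(1−φ₀) ⇒ h = h₀·(1−φ₀)/(1−φ)
h = 0.121 × (1 − 0.44)/(1 − 0.0483) = 0.121 × 0.5884 = 0.0712 km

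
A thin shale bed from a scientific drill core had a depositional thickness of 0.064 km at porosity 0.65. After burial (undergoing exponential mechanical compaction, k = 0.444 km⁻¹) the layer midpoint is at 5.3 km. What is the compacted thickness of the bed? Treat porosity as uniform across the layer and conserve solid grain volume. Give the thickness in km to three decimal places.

Porosity at 5.3 km: phi = 0.65·exp(−0.444×5.3) = 0.0618
Solid-volume conservation: h(1−phi) = h₀(1−phi₀) ⇒ h = h₀·(1−phi₀)/(1−phi)
h = 0.064 × (1 − 0.65)/(1 − 0.0618) = 0.064 × 0.3731 = 0.0239 km

0.024 km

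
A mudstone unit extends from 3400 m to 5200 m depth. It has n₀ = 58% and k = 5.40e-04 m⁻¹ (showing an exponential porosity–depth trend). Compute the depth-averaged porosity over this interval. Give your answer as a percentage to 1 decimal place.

5.9%

Working in km (1 km = 1000 m; k in km⁻¹ = k in m⁻¹ × 1000):
⟨n⟩ = (1/(d₂−d₁)) ∫ n₀ e^(−kd) dd = n₀·(e^(−k·d₁) − e^(−k·d₂)) / (k·(d₂−d₁))
e^(−0.54×3.4) = 0.1595; e^(−0.54×5.2) = 0.0603
⟨n⟩ = 0.58 × (0.1595 − 0.0603) / (0.54 × 1.8) = 0.58 × 0.1020 = 0.0592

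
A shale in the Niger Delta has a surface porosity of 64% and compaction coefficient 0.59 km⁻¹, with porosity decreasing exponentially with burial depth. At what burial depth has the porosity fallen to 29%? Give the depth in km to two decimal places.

Invert Athy's law: d = ln(phi₀/phi) / β
d = ln(0.64/0.29) / 0.59 = ln(2.207) / 0.59 = 0.7916 / 0.59 = 1.342 km

1.34 km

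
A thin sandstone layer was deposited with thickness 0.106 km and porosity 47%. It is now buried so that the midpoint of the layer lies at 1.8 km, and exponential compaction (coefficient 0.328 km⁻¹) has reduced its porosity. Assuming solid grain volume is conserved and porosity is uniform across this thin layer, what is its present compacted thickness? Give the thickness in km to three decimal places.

0.076 km

Porosity at 1.8 km: φ = 0.47·exp(−0.328×1.8) = 0.2604
Solid-volume conservation: h(1−φ) = h₀(1−φ₀) ⇒ h = h₀·(1−φ₀)/(1−φ)
h = 0.106 × (1 − 0.47)/(1 − 0.2604) = 0.106 × 0.7166 = 0.0760 km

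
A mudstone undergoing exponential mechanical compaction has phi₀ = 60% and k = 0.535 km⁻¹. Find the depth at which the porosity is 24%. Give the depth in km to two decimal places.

Invert Athy's law: z = ln(phi₀/phi) / k
z = ln(0.6/0.24) / 0.535 = ln(2.5) / 0.535 = 0.9163 / 0.535 = 1.713 km

1.71 km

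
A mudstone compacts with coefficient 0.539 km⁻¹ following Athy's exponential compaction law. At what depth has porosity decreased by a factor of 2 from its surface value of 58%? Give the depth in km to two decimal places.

1.29 km

phi/phi₀ = 1/2 ⇒ exp(−c·Z) = 1/2 ⇒ Z = ln(2) / c
Z = 0.6931 / 0.539 = 1.286 km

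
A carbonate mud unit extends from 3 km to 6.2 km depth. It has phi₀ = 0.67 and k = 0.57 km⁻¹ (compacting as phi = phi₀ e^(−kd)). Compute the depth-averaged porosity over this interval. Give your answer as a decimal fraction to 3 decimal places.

0.056

⟨phi⟩ = (1/(d₂−d₁)) ∫ phi₀ e^(−kd) dd = phi₀·(e^(−k·d₁) − e^(−k·d₂)) / (k·(d₂−d₁))
e^(−0.57×3) = 0.1809; e^(−0.57×6.2) = 0.0292
⟨phi⟩ = 0.67 × (0.1809 − 0.0292) / (0.57 × 3.2) = 0.67 × 0.0832 = 0.0557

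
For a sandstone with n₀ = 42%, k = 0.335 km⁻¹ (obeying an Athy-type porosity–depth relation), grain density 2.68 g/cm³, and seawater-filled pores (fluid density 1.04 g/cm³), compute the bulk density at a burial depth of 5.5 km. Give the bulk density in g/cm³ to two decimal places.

Porosity at depth: n = 0.42·exp(−0.335×5.5) = 0.42×0.1584 = 0.0665
Bulk density: ρ_b = (1−n)ρ_g + n·ρ_f = 0.9335×2.68 + 0.0665×1.04
       = 2.502 + 0.069 = 2.571 g/cm³

2.57 g/cm³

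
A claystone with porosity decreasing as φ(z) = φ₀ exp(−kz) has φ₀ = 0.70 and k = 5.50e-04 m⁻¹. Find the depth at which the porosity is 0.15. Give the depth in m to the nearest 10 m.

2800 m

Working in km (1 km = 1000 m; k in km⁻¹ = k in m⁻¹ × 1000):
Invert Athy's law: z = ln(φ₀/φ) / k
z = ln(0.7/0.15) / 0.55 = ln(4.667) / 0.55 = 1.5404 / 0.55 = 2.801 km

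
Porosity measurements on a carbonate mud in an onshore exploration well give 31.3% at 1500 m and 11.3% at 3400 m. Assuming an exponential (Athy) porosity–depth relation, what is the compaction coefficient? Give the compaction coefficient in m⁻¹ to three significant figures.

0.000536 m⁻¹

Working in km (1 km = 1000 m; k in km⁻¹ = k in m⁻¹ × 1000):
Athy: phi(z) = phi₀ e^(−kz) ⇒ phi₁/phi₂ = e^{k(z₂−z₁)} ⇒ k = ln(phi₁/phi₂)/(z₂−z₁)
k = ln(0.313/0.113) / (3.4 − 1.5) = ln(2.77) / 1.9 = 1.0188 / 1.9 = 0.5362 km⁻¹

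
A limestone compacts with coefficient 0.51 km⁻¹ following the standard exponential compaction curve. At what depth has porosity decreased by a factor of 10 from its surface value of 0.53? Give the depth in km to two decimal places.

4.51 km

phi/phi₀ = 1/10 ⇒ exp(−k·d) = 1/10 ⇒ d = ln(10) / k
d = 2.3026 / 0.51 = 4.515 km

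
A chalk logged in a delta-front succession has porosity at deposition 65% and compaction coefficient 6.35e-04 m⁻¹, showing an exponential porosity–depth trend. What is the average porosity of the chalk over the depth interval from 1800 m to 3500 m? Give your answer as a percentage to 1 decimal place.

12.7%

Working in km (1 km = 1000 m; β in km⁻¹ = β in m⁻¹ × 1000):
⟨phi⟩ = (1/(d₂−d₁)) ∫ phi₀ e^(−βd) dd = phi₀·(e^(−β·d₁) − e^(−β·d₂)) / (β·(d₂−d₁))
e^(−0.635×1.8) = 0.3189; e^(−0.635×3.5) = 0.1083
⟨phi⟩ = 0.65 × (0.3189 − 0.1083) / (0.635 × 1.7) = 0.65 × 0.1950 = 0.1268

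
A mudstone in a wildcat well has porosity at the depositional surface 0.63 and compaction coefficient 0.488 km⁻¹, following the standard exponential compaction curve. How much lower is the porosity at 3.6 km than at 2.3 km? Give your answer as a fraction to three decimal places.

phi(2.3) = 0.63·e^(−0.488×2.3) = 0.2051
phi(3.6) = 0.63·e^(−0.488×3.6) = 0.1087
Δphi = 0.2051 − 0.1087 = 0.0963

0.096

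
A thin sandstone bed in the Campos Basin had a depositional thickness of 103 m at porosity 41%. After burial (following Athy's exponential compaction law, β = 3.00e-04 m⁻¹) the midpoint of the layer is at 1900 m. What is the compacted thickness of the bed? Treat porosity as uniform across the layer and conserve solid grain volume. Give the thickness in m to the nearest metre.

79 m

Working in km (1 km = 1000 m; β in km⁻¹ = β in m⁻¹ × 1000):
Porosity at 1.9 km: phi = 0.41·exp(−0.3×1.9) = 0.2319
Solid-volume conservation: h(1−phi) = h₀(1−phi₀) ⇒ h = h₀·(1−phi₀)/(1−phi)
h = 0.103 × (1 − 0.41)/(1 − 0.2319) = 0.103 × 0.7681 = 0.0791 km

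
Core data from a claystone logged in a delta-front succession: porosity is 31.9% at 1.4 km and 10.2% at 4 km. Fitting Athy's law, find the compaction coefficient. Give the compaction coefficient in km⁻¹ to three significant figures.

0.439 km⁻¹

Athy: φ(Z) = φ₀ e^(−kZ) ⇒ φ₁/φ₂ = e^{k(Z₂−Z₁)} ⇒ k = ln(φ₁/φ₂)/(Z₂−Z₁)
k = ln(0.319/0.102) / (4 − 1.4) = ln(3.127) / 2.6 = 1.1402 / 2.6 = 0.4385 km⁻¹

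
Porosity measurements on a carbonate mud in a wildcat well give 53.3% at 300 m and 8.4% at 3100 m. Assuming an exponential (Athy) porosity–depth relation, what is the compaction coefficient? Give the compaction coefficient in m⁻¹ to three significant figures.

Working in km (1 km = 1000 m; k in km⁻¹ = k in m⁻¹ × 1000):
Athy: phi(z) = phi₀ e^(−kz) ⇒ phi₁/phi₂ = e^{k(z₂−z₁)} ⇒ k = ln(phi₁/phi₂)/(z₂−z₁)
k = ln(0.533/0.084) / (3.1 − 0.3) = ln(6.345) / 2.8 = 1.8477 / 2.8 = 0.6599 km⁻¹

0.000660 m⁻¹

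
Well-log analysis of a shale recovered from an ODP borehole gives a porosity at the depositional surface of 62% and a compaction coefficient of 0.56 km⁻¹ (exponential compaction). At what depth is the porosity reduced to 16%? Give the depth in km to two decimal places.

Invert Athy's law: d = ln(phi₀/phi) / β
d = ln(0.62/0.16) / 0.56 = ln(3.875) / 0.56 = 1.3545 / 0.56 = 2.419 km

2.42 km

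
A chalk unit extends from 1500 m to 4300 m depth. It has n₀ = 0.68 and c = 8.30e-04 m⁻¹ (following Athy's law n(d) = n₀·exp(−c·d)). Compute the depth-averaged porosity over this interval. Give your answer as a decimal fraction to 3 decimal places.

Working in km (1 km = 1000 m; c in km⁻¹ = c in m⁻¹ × 1000):
⟨n⟩ = (1/(d₂−d₁)) ∫ n₀ e^(−cd) dd = n₀·(e^(−c·d₁) − e^(−c·d₂)) / (c·(d₂−d₁))
e^(−0.83×1.5) = 0.2879; e^(−0.83×4.3) = 0.0282
⟨n⟩ = 0.68 × (0.2879 − 0.0282) / (0.83 × 2.8) = 0.68 × 0.1118 = 0.0760

0.076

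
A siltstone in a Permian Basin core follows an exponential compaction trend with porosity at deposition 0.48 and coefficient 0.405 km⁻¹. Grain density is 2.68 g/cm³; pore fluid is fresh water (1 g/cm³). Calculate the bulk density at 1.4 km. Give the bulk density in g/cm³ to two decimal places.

Porosity at depth: φ = 0.48·exp(−0.405×1.4) = 0.48×0.5672 = 0.2723
Bulk density: ρ_b = (1−φ)ρ_g + φ·ρ_f = 0.7277×2.68 + 0.2723×1
       = 1.950 + 0.272 = 2.223 g/cm³

2.22 g/cm³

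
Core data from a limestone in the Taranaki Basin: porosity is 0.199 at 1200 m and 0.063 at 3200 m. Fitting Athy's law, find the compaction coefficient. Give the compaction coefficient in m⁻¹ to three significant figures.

Working in km (1 km = 1000 m; c in km⁻¹ = c in m⁻¹ × 1000):
Athy: φ(z) = φ₀ e^(−cz) ⇒ φ₁/φ₂ = e^{c(z₂−z₁)} ⇒ c = ln(φ₁/φ₂)/(z₂−z₁)
c = ln(0.199/0.063) / (3.2 − 1.2) = ln(3.159) / 2 = 1.1502 / 2 = 0.5751 km⁻¹

0.000575 m⁻¹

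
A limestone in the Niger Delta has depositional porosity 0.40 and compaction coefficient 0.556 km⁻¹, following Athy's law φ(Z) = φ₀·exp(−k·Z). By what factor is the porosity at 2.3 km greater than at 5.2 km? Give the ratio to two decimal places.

φ(Z₁)/φ(Z₂) = e^(−k·Z₁)/e^(−k·Z₂) = e^{k(Z₂−Z₁)}
= exp(0.556 × 2.9) = exp(1.612) = 5.0148

5.01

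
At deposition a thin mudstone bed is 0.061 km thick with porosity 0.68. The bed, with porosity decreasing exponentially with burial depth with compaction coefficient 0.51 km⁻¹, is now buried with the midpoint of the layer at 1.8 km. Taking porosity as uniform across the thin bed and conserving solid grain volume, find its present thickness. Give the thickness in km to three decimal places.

0.027 km

Porosity at 1.8 km: phi = 0.68·exp(−0.51×1.8) = 0.2715
Solid-volume conservation: h(1−phi) = h₀(1−phi₀) ⇒ h = h₀·(1−phi₀)/(1−phi)
h = 0.061 × (1 − 0.68)/(1 − 0.2715) = 0.061 × 0.4393 = 0.0268 km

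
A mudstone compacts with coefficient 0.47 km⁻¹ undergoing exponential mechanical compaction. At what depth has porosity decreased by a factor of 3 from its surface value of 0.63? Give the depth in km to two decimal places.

phi/phi₀ = 1/3 ⇒ exp(−c·Z) = 1/3 ⇒ Z = ln(3) / c
Z = 1.0986 / 0.47 = 2.337 km

2.34 km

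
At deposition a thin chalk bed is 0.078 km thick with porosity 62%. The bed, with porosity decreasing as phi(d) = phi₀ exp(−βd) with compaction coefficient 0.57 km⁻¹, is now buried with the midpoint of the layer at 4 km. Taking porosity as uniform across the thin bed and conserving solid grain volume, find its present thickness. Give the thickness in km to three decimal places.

0.032 km

Porosity at 4 km: phi = 0.62·exp(−0.57×4) = 0.0634
Solid-volume conservation: h(1−phi) = h₀(1−phi₀) ⇒ h = h₀·(1−phi₀)/(1−phi)
h = 0.078 × (1 − 0.62)/(1 − 0.0634) = 0.078 × 0.4057 = 0.0316 km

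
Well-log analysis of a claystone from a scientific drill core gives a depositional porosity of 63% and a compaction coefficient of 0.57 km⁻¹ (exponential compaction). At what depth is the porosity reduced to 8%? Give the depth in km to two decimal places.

3.62 km

Invert Athy's law: d = ln(n₀/n) / k
d = ln(0.63/0.08) / 0.57 = ln(7.875) / 0.57 = 2.0637 / 0.57 = 3.621 km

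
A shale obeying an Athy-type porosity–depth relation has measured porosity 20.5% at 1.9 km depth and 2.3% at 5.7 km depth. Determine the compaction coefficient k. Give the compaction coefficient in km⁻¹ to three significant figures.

Athy: phi(d) = phi₀ e^(−kd) ⇒ phi₁/phi₂ = e^{k(d₂−d₁)} ⇒ k = ln(phi₁/phi₂)/(d₂−d₁)
k = ln(0.205/0.023) / (5.7 − 1.9) = ln(8.913) / 3.8 = 2.1875 / 3.8 = 0.5757 km⁻¹

0.576 km⁻¹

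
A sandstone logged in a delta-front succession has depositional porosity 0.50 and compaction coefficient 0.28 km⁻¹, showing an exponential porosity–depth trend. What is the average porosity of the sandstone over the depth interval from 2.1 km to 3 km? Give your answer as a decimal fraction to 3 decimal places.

⟨phi⟩ = (1/(d₂−d₁)) ∫ phi₀ e^(−cd) dd = phi₀·(e^(−c·d₁) − e^(−c·d₂)) / (c·(d₂−d₁))
e^(−0.28×2.1) = 0.5554; e^(−0.28×3) = 0.4317
⟨phi⟩ = 0.5 × (0.5554 − 0.4317) / (0.28 × 0.9) = 0.5 × 0.4910 = 0.2455

0.245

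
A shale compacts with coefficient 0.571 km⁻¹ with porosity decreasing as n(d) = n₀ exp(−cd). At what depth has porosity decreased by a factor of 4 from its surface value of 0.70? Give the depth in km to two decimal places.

n/n₀ = 1/4 ⇒ exp(−c·d) = 1/4 ⇒ d = ln(4) / c
d = 1.3863 / 0.571 = 2.428 km

2.43 km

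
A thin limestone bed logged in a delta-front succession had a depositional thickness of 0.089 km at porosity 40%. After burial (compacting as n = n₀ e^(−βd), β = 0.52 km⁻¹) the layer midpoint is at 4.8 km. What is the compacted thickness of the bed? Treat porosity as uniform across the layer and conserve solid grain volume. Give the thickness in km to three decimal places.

Porosity at 4.8 km: n = 0.4·exp(−0.52×4.8) = 0.0330
Solid-volume conservation: h(1−n) = h₀(1−n₀) ⇒ h = h₀·(1−n₀)/(1−n)
h = 0.089 × (1 − 0.4)/(1 − 0.0330) = 0.089 × 0.6205 = 0.0552 km

0.055 km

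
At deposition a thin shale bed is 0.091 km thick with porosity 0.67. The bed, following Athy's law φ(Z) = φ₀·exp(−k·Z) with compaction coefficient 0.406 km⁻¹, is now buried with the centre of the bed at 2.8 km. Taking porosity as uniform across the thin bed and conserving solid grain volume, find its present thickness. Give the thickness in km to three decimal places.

0.038 km

Porosity at 2.8 km: φ = 0.67·exp(−0.406×2.8) = 0.2150
Solid-volume conservation: h(1−φ) = h₀(1−φ₀) ⇒ h = h₀·(1−φ₀)/(1−φ)
h = 0.091 × (1 − 0.67)/(1 − 0.2150) = 0.091 × 0.4204 = 0.0383 km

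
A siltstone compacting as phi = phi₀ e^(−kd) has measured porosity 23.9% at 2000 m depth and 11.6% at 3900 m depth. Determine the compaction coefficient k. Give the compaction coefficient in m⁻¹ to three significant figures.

0.000380 m⁻¹

Working in km (1 km = 1000 m; k in km⁻¹ = k in m⁻¹ × 1000):
Athy: phi(d) = phi₀ e^(−kd) ⇒ phi₁/phi₂ = e^{k(d₂−d₁)} ⇒ k = ln(phi₁/phi₂)/(d₂−d₁)
k = ln(0.239/0.116) / (3.9 − 2) = ln(2.06) / 1.9 = 0.7229 / 1.9 = 0.3805 km⁻¹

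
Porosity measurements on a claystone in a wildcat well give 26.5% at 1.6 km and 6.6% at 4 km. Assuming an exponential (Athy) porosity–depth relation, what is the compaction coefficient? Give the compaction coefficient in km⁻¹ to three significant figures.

Athy: n(d) = n₀ e^(−cd) ⇒ n₁/n₂ = e^{c(d₂−d₁)} ⇒ c = ln(n₁/n₂)/(d₂−d₁)
c = ln(0.265/0.066) / (4 − 1.6) = ln(4.015) / 2.4 = 1.3901 / 2.4 = 0.5792 km⁻¹

0.579 km⁻¹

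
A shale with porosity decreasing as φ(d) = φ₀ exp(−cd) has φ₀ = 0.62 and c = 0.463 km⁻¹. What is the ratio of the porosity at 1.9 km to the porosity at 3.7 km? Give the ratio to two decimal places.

φ(d₁)/φ(d₂) = e^(−c·d₁)/e^(−c·d₂) = e^{c(d₂−d₁)}
= exp(0.463 × 1.8) = exp(0.8334) = 2.3011

2.30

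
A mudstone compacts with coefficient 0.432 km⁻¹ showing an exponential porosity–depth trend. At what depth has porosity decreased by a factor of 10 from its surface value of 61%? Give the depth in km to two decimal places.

5.33 km

φ/φ₀ = 1/10 ⇒ exp(−β·z) = 1/10 ⇒ z = ln(10) / β
z = 2.3026 / 0.432 = 5.330 km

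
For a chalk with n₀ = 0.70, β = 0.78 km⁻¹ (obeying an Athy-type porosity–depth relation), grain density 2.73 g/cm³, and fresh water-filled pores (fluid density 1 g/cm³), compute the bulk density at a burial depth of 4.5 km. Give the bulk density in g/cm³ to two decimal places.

2.69 g/cm³

Porosity at depth: n = 0.7·exp(−0.78×4.5) = 0.7×0.0299 = 0.0209
Bulk density: ρ_b = (1−n)ρ_g + n·ρ_f = 0.9791×2.73 + 0.0209×1
       = 2.673 + 0.021 = 2.694 g/cm³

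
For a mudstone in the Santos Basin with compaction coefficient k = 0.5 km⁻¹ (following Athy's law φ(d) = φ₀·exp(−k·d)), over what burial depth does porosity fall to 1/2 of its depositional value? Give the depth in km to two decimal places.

1.39 km

φ/φ₀ = 1/2 ⇒ exp(−k·d) = 1/2 ⇒ d = ln(2) / k
d = 0.6931 / 0.5 = 1.386 km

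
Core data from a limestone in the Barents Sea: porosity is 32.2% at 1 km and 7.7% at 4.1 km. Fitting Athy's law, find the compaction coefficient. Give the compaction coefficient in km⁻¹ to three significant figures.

Athy: phi(z) = phi₀ e^(−cz) ⇒ phi₁/phi₂ = e^{c(z₂−z₁)} ⇒ c = ln(phi₁/phi₂)/(z₂−z₁)
c = ln(0.322/0.077) / (4.1 − 1) = ln(4.182) / 3.1 = 1.4307 / 3.1 = 0.4615 km⁻¹

0.462 km⁻¹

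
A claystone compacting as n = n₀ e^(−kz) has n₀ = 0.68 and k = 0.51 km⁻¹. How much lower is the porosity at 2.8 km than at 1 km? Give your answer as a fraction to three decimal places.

n(1) = 0.68·e^(−0.51×1) = 0.4083
n(2.8) = 0.68·e^(−0.51×2.8) = 0.1631
Δn = 0.4083 − 0.1631 = 0.2453

0.245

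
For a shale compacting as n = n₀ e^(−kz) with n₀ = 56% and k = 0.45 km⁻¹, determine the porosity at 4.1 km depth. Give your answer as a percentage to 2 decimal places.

8.85%

n = n₀·exp(−k·z) = 0.56 × exp(−0.45 × 4.1) = 0.56 × exp(−1.845)
  = 0.56 × 0.1580 = 0.0885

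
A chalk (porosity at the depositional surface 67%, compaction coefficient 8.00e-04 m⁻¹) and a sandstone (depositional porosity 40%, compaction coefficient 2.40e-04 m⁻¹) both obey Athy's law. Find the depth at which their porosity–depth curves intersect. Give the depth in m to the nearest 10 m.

Working in km (1 km = 1000 m; β in km⁻¹ = β in m⁻¹ × 1000):
Set n₀ₐ e^(−βₐz) = n₀ᵦ e^(−βᵦz) ⇒ ln(n₀ₐ/n₀ᵦ) = (βₐ − βᵦ)·z
z = ln(0.67/0.4) / (0.8 − 0.24) = 0.5158 / 0.56 = 0.921 km

920 m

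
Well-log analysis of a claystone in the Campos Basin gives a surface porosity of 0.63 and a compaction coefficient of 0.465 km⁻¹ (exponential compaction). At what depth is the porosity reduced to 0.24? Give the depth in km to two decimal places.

2.08 km

Invert Athy's law: z = ln(n₀/n) / β
z = ln(0.63/0.24) / 0.465 = ln(2.625) / 0.465 = 0.9651 / 0.465 = 2.075 km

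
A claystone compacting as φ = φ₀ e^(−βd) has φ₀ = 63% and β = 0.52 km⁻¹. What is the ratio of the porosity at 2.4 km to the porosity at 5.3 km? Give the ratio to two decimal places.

4.52

φ(d₁)/φ(d₂) = e^(−β·d₁)/e^(−β·d₂) = e^{β(d₂−d₁)}
= exp(0.52 × 2.9) = exp(1.508) = 4.5177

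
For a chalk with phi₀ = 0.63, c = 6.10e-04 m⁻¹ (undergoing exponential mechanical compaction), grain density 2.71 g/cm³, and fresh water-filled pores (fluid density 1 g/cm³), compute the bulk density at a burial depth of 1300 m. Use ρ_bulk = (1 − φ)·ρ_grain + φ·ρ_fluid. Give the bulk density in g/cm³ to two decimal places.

Working in km (1 km = 1000 m; c in km⁻¹ = c in m⁻¹ × 1000):
Porosity at depth: phi = 0.63·exp(−0.61×1.3) = 0.63×0.4525 = 0.2851
Bulk density: ρ_b = (1−phi)ρ_g + phi·ρ_f = 0.7149×2.71 + 0.2851×1
       = 1.937 + 0.285 = 2.223 g/cm³

2.22 g/cm³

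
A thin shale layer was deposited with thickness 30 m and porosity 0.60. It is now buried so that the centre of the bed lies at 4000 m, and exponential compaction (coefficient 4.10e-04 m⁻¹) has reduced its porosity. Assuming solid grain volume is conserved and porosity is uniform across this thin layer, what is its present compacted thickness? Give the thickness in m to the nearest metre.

14 m

Working in km (1 km = 1000 m; c in km⁻¹ = c in m⁻¹ × 1000):
Porosity at 4 km: phi = 0.6·exp(−0.41×4) = 0.1164
Solid-volume conservation: h(1−phi) = h₀(1−phi₀) ⇒ h = h₀·(1−phi₀)/(1−phi)
h = 0.03 × (1 − 0.6)/(1 − 0.1164) = 0.03 × 0.4527 = 0.0136 km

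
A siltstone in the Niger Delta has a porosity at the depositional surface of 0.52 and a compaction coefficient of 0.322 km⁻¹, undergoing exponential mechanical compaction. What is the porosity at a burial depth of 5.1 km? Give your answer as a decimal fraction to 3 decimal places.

0.101

phi = phi₀·exp(−c·Z) = 0.52 × exp(−0.322 × 5.1) = 0.52 × exp(−1.642)
  = 0.52 × 0.1936 = 0.1006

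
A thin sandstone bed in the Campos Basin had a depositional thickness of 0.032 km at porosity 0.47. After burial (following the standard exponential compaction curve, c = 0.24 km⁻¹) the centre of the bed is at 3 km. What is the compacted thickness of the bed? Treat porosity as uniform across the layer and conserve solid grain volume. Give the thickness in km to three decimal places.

Porosity at 3 km: n = 0.47·exp(−0.24×3) = 0.2288
Solid-volume conservation: h(1−n) = h₀(1−n₀) ⇒ h = h₀·(1−n₀)/(1−n)
h = 0.032 × (1 − 0.47)/(1 − 0.2288) = 0.032 × 0.6872 = 0.0220 km

0.022 km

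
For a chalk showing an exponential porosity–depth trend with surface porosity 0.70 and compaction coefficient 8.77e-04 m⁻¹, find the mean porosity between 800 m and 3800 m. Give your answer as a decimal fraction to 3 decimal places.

0.122

Working in km (1 km = 1000 m; β in km⁻¹ = β in m⁻¹ × 1000):
⟨n⟩ = (1/(d₂−d₁)) ∫ n₀ e^(−βd) dd = n₀·(e^(−β·d₁) − e^(−β·d₂)) / (β·(d₂−d₁))
e^(−0.877×0.8) = 0.4958; e^(−0.877×3.8) = 0.0357
⟨n⟩ = 0.7 × (0.4958 − 0.0357) / (0.877 × 3) = 0.7 × 0.1749 = 0.1224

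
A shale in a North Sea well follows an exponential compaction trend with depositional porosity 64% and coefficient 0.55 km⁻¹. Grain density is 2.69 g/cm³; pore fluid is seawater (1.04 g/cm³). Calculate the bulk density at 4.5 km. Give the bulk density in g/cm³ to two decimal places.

Porosity at depth: φ = 0.64·exp(−0.55×4.5) = 0.64×0.0842 = 0.0539
Bulk density: ρ_b = (1−φ)ρ_g + φ·ρ_f = 0.9461×2.69 + 0.0539×1.04
       = 2.545 + 0.056 = 2.601 g/cm³

2.60 g/cm³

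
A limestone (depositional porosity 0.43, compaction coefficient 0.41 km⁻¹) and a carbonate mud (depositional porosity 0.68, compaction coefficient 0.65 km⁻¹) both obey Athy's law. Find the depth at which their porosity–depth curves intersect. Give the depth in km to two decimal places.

Set φ₀ₐ e^(−βₐZ) = φ₀ᵦ e^(−βᵦZ) ⇒ ln(φ₀ₐ/φ₀ᵦ) = (βₐ − βᵦ)·Z
Z = ln(0.43/0.68) / (0.41 − 0.65) = -0.4583 / -0.24 = 1.910 km

1.91 km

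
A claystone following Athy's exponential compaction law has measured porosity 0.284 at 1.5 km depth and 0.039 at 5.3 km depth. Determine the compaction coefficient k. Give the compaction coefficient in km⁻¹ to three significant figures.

Athy: n(Z) = n₀ e^(−kZ) ⇒ n₁/n₂ = e^{k(Z₂−Z₁)} ⇒ k = ln(n₁/n₂)/(Z₂−Z₁)
k = ln(0.284/0.039) / (5.3 − 1.5) = ln(7.282) / 3.8 = 1.9854 / 3.8 = 0.5225 km⁻¹

0.522 km⁻¹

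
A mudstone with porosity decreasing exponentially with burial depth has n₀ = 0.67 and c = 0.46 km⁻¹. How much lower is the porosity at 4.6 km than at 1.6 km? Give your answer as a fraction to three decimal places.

n(1.6) = 0.67·e^(−0.46×1.6) = 0.3209
n(4.6) = 0.67·e^(−0.46×4.6) = 0.0807
Δn = 0.3209 − 0.0807 = 0.2402

0.240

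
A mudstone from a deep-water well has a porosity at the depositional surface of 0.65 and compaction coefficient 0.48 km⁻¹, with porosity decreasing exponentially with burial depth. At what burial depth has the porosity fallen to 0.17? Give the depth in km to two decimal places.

Invert Athy's law: d = ln(phi₀/phi) / k
d = ln(0.65/0.17) / 0.48 = ln(3.824) / 0.48 = 1.3412 / 0.48 = 2.794 km

2.79 km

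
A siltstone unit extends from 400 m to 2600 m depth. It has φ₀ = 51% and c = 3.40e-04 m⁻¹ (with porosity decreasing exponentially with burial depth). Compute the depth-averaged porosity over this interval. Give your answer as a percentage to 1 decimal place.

Working in km (1 km = 1000 m; c in km⁻¹ = c in m⁻¹ × 1000):
⟨φ⟩ = (1/(d₂−d₁)) ∫ φ₀ e^(−cd) dd = φ₀·(e^(−c·d₁) − e^(−c·d₂)) / (c·(d₂−d₁))
e^(−0.34×0.4) = 0.8728; e^(−0.34×2.6) = 0.4131
⟨φ⟩ = 0.51 × (0.8728 − 0.4131) / (0.34 × 2.2) = 0.51 × 0.6146 = 0.3134

31.3%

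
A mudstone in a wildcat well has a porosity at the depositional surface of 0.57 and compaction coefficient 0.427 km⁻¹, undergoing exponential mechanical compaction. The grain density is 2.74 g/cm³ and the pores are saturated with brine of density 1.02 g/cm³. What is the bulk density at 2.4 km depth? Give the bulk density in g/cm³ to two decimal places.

Porosity at depth: n = 0.57·exp(−0.427×2.4) = 0.57×0.3589 = 0.2046
Bulk density: ρ_b = (1−n)ρ_g + n·ρ_f = 0.7954×2.74 + 0.2046×1.02
       = 2.180 + 0.209 = 2.388 g/cm³

2.39 g/cm³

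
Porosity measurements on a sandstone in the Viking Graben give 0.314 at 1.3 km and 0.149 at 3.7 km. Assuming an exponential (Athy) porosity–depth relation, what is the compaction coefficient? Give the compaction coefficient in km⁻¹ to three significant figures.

Athy: phi(z) = phi₀ e^(−βz) ⇒ phi₁/phi₂ = e^{β(z₂−z₁)} ⇒ β = ln(phi₁/phi₂)/(z₂−z₁)
β = ln(0.314/0.149) / (3.7 − 1.3) = ln(2.107) / 2.4 = 0.7454 / 2.4 = 0.3106 km⁻¹

0.311 km⁻¹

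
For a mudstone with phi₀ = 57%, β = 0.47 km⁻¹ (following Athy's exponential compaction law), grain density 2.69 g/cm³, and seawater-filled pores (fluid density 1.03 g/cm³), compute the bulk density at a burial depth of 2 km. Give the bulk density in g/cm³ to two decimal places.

2.32 g/cm³

Porosity at depth: phi = 0.57·exp(−0.47×2) = 0.57×0.3906 = 0.2227
Bulk density: ρ_b = (1−phi)ρ_g + phi·ρ_f = 0.7773×2.69 + 0.2227×1.03
       = 2.091 + 0.229 = 2.320 g/cm³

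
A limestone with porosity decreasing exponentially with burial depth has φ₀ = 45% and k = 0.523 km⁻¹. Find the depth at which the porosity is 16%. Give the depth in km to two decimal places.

1.98 km

Invert Athy's law: d = ln(φ₀/φ) / k
d = ln(0.45/0.16) / 0.523 = ln(2.812) / 0.523 = 1.0341 / 0.523 = 1.977 km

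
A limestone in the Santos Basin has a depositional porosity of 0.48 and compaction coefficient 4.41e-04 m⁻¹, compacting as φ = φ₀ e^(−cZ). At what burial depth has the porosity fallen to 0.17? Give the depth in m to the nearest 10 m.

2350 m

Working in km (1 km = 1000 m; c in km⁻¹ = c in m⁻¹ × 1000):
Invert Athy's law: Z = ln(φ₀/φ) / c
Z = ln(0.48/0.17) / 0.441 = ln(2.824) / 0.441 = 1.0380 / 0.441 = 2.354 km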